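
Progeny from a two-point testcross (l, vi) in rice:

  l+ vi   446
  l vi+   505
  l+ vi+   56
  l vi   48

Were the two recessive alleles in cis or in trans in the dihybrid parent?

The two most frequent classes are l+ vi (446) and l vi+ (505); these are the parental (non-recombinant) types.
So the F1 carried l+ vi on one chromosome and l vi+ on the other — the recessive alleles are on opposite chromosomes (trans / repulsion).

trans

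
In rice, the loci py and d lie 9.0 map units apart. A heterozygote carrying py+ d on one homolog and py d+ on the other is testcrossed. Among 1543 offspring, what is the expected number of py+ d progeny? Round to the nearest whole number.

702

A map distance of 9.0 map units corresponds to a recombination frequency of 0.090.
The F1 is py+ d / py d+, so py+ d is a parental gamete class with expected frequency (1 − r)/2 = 0.910/2 = 0.4550.
Expected number = 0.4550 × 1543 = 702.07 ≈ 702.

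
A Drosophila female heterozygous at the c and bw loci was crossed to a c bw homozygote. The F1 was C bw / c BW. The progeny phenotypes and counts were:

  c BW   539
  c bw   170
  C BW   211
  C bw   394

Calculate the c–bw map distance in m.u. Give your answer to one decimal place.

The recombinant classes are C BW and c bw: 211 + 170 = 381.
Recombination frequency = 381/1314 = 0.2900 ≈ 29.0%, i.e. 29.0 m.u.

29.0 m.u.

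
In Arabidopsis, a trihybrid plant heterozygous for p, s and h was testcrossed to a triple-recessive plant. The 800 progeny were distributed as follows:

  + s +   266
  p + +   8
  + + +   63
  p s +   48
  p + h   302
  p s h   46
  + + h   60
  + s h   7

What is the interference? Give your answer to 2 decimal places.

The two most frequent reciprocal classes, + s + and p + h, are the parental types, so the F1 was + s + / p + h.
The two rarest classes, + s h and p + +, are the double crossovers. Comparing them with the parentals, only the h allele has switched, so h is the middle locus and the order is s – h – p.
s–h: (109 + 15)/800 = 0.1550; h–p: (108 + 15)/800 = 0.1537.
Expected DCO frequency = 0.1550 × 0.1537 ≈ 0.02382; observed = 15/800 ≈ 0.01875.
Coefficient of coincidence = 0.01875/0.02382 ≈ 0.79; interference = 1 − 0.79 = 0.21.

0.21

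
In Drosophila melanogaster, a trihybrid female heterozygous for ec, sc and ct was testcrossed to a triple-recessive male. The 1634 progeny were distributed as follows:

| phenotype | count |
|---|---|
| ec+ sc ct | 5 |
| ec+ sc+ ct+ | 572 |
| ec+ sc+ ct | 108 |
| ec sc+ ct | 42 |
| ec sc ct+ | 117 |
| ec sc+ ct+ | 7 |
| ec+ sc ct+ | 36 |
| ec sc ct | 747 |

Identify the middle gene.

The two most frequent reciprocal classes, ec+ sc+ ct+ and ec sc ct, are the parental types, so the F1 was ec+ sc+ ct+ / ec sc ct.
The two rarest classes, ec sc+ ct+ and ec+ sc ct, are the double crossovers. Comparing them with the parentals, only the ec allele has switched, so ec is the middle locus and the order is ct – ec – sc.

ec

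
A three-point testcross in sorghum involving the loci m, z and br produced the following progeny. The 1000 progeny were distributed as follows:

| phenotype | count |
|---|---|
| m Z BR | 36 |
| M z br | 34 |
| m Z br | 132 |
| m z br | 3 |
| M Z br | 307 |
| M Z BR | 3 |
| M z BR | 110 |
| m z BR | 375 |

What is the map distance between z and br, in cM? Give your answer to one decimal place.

The two most frequent reciprocal classes, m z BR and M Z br, are the parental types, so the F1 was m z BR / M Z br.
The two rarest classes, m z br and M Z BR, are the double crossovers. Comparing them with the parentals, only the br allele has switched, so br is the middle locus and the order is m – br – z.
Crossovers in the br–z interval produce the single-crossover classes m Z BR and M z br (36 + 34 = 70) plus the double crossovers (6).
RF(br–z) = (70 + 6) / 1000 = 76/1000 = 0.0760 → 7.6 cM.

7.6 cM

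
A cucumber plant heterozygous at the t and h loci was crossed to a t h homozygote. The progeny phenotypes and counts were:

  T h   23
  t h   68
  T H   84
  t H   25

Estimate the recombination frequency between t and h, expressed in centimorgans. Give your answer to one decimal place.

The two most frequent classes, T H (84) and t h (68), are the parental types, so the F1 was T H / t h.
The recombinant classes are T h and t H: 23 + 25 = 48.
Recombination frequency = 48/200 = 0.2400 ≈ 24.0%, i.e. 24.0 centimorgans.

24.0 centimorgans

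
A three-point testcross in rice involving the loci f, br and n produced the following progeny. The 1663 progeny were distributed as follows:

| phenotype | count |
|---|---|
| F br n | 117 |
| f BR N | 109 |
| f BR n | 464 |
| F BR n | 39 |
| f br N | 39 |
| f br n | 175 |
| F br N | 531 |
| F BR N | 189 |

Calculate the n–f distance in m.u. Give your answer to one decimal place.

18.3 m.u.

The two most frequent reciprocal classes, F br N and f BR n, are the parental types, so the F1 was F br N / f BR n.
The two rarest classes, f br N and F BR n, are the double crossovers. Comparing them with the parentals, only the f allele has switched, so f is the middle locus and the order is n – f – br.
Crossovers in the n–f interval produce the single-crossover classes F br n and f BR N (117 + 109 = 226) plus the double crossovers (78).
RF(n–f) = (226 + 78) / 1663 = 304/1663 = 0.1828 → 18.3 m.u.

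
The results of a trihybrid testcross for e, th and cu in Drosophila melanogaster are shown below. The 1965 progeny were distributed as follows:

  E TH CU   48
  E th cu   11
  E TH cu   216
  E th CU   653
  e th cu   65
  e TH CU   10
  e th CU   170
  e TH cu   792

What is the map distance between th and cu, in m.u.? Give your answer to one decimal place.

6.8 m.u.

The two most frequent reciprocal classes, e TH cu and E th CU, are the parental types, so the F1 was e TH cu / E th CU.
The two rarest classes, e TH CU and E th cu, are the double crossovers. Comparing them with the parentals, only the cu allele has switched, so cu is the middle locus and the order is th – cu – e.
Crossovers in the th–cu interval produce the single-crossover classes e th cu and E TH CU (65 + 48 = 113) plus the double crossovers (21).
RF(th–cu) = (113 + 21) / 1965 = 134/1965 = 0.0682 → 6.8 m.u.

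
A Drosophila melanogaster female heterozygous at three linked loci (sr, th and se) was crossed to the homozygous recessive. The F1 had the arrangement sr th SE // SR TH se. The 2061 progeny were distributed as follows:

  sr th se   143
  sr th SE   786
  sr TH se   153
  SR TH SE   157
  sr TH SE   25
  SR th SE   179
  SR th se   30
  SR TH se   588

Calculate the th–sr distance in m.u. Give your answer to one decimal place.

The two rarest classes, sr TH SE and SR th se, are the double crossovers. Comparing them with the parentals, only the th allele has switched, so th is the middle locus and the order is se – th – sr.
Crossovers in the th–sr interval produce the single-crossover classes SR th SE and sr TH se (179 + 153 = 332) plus the double crossovers (55).
RF(th–sr) = (332 + 55) / 2061 = 387/2061 = 0.1878 → 18.8 m.u.

18.8 m.u.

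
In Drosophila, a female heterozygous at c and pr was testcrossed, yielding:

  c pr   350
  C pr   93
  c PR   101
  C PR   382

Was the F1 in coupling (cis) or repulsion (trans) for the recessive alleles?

The two most frequent classes are C PR (382) and c pr (350); these are the parental (non-recombinant) types.
So the F1 carried C PR on one chromosome and c pr on the other — the recessive alleles are on the same chromosome (cis / coupling).

cis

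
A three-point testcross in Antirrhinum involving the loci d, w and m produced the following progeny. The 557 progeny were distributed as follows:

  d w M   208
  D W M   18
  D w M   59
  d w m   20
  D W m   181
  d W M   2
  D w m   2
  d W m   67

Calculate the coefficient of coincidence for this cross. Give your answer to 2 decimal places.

0.41

The two most frequent reciprocal classes, d w M and D W m, are the parental types, so the F1 was d w M / D W m.
The two rarest classes, d W M and D w m, are the double crossovers. Comparing them with the parentals, only the w allele has switched, so w is the middle locus and the order is m – w – d.
m–w: (38 + 4)/557 = 0.0754; w–d: (126 + 4)/557 = 0.2334.
Expected DCO frequency = 0.0754 × 0.2334 ≈ 0.01760; observed = 4/557 ≈ 0.00718.
Coefficient of coincidence = 0.00718/0.01760 ≈ 0.41.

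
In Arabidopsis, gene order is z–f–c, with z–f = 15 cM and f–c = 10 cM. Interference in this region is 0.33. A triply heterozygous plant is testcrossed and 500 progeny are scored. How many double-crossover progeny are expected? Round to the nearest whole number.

5

Map distances give recombination frequencies of 0.150 and 0.100 for the two intervals.
With interference 0.33 (so coincidence = 0.67), expected double-crossover frequency = 0.150 × 0.100 × 0.67 = 0.01005.
Expected number = 0.01005 × 500 = 5.02 ≈ 5.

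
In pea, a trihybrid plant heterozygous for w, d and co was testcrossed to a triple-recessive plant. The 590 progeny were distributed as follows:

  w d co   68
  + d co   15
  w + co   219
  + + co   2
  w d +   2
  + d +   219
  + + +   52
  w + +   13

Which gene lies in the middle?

The two most frequent reciprocal classes, w + co and + d +, are the parental types, so the F1 was w + co / + d +.
The two rarest classes, + + co and w d +, are the double crossovers. Comparing them with the parentals, only the w allele has switched, so w is the middle locus and the order is d – w – co.

w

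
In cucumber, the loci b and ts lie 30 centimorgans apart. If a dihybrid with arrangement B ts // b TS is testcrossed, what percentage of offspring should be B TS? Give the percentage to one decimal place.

15.0%

A map distance of 30 centimorgans corresponds to a recombination frequency of 0.300.
The F1 is B ts / b TS, so B TS is a recombinant gamete class with expected frequency r/2 = 0.300/2 = 0.1500.
That is 0.1500 = 15.0% of the progeny.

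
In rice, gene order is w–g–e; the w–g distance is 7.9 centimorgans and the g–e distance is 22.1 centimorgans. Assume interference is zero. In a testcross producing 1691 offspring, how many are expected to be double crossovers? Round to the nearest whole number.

30

Map distances give recombination frequencies of 0.079 and 0.221 for the two intervals.
With no interference, expected double-crossover frequency = 0.079 × 0.221 = 0.01746.
Expected number = 0.01746 × 1691 = 29.52 ≈ 30.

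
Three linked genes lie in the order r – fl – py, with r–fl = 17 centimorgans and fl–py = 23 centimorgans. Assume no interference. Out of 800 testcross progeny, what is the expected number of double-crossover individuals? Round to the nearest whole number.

Map distances give recombination frequencies of 0.170 and 0.230 for the two intervals.
With no interference, expected double-crossover frequency = 0.170 × 0.230 = 0.03910.
Expected number = 0.03910 × 800 = 31.28 ≈ 31.

31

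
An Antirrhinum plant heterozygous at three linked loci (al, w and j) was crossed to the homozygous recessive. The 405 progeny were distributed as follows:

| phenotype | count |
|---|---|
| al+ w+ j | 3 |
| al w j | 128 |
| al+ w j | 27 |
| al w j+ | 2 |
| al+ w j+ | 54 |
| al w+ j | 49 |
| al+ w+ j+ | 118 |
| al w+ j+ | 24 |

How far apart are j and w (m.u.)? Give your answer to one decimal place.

The two most frequent reciprocal classes, al+ w+ j+ and al w j, are the parental types, so the F1 was al+ w+ j+ / al w j.
The two rarest classes, al+ w+ j and al w j+, are the double crossovers. Comparing them with the parentals, only the j allele has switched, so j is the middle locus and the order is al – j – w.
Crossovers in the j–w interval produce the single-crossover classes al+ w j+ and al w+ j (54 + 49 = 103) plus the double crossovers (5).
RF(j–w) = (103 + 5) / 405 = 108/405 = 0.2667 → 26.7 m.u.

26.7 m.u.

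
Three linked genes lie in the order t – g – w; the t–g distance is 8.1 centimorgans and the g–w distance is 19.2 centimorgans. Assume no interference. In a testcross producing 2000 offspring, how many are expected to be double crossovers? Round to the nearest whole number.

Map distances give recombination frequencies of 0.081 and 0.192 for the two intervals.
With no interference, expected double-crossover frequency = 0.081 × 0.192 = 0.01555.
Expected number = 0.01555 × 2000 = 31.10 ≈ 31.

31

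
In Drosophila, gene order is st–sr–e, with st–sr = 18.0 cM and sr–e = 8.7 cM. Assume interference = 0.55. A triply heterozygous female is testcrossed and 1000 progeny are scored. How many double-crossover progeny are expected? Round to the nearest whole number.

7

Map distances give recombination frequencies of 0.180 and 0.087 for the two intervals.
With interference 0.55 (so coincidence = 0.45), expected double-crossover frequency = 0.180 × 0.087 × 0.45 = 0.00705.
Expected number = 0.00705 × 1000 = 7.05 ≈ 7.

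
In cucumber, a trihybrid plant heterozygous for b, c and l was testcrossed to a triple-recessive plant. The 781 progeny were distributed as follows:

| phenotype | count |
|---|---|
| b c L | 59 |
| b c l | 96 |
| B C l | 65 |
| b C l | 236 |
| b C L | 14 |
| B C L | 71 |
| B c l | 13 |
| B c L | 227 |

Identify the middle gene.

l

The two most frequent reciprocal classes, B c L and b C l, are the parental types, so the F1 was B c L / b C l.
The two rarest classes, B c l and b C L, are the double crossovers. Comparing them with the parentals, only the l allele has switched, so l is the middle locus and the order is c – l – b.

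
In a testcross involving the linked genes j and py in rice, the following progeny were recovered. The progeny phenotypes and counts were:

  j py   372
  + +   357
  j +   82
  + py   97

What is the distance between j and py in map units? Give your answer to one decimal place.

The two most frequent classes, + + (357) and j py (372), are the parental types, so the F1 was + + / j py.
The recombinant classes are + py and j +: 97 + 82 = 179.
Recombination frequency = 179/908 = 0.1971 ≈ 19.7%, i.e. 19.7 map units.

19.7 map units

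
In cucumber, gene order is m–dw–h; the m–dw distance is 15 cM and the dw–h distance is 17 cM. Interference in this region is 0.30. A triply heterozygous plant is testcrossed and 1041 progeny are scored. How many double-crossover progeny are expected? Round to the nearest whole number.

19

Map distances give recombination frequencies of 0.150 and 0.170 for the two intervals.
With interference 0.30 (so coincidence = 0.70), expected double-crossover frequency = 0.150 × 0.170 × 0.70 = 0.01785.
Expected number = 0.01785 × 1041 = 18.58 ≈ 19.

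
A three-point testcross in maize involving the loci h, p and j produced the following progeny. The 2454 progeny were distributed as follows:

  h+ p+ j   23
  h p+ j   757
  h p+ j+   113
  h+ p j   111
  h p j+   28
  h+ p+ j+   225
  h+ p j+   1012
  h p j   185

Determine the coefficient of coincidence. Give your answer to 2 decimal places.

0.99

The two most frequent reciprocal classes, h p+ j and h+ p j+, are the parental types, so the F1 was h p+ j / h+ p j+.
The two rarest classes, h+ p+ j and h p j+, are the double crossovers. Comparing them with the parentals, only the h allele has switched, so h is the middle locus and the order is p – h – j.
p–h: (410 + 51)/2454 = 0.1879; h–j: (224 + 51)/2454 = 0.1121.
Expected DCO frequency = 0.1879 × 0.1121 ≈ 0.02106; observed = 51/2454 ≈ 0.02078.
Coefficient of coincidence = 0.02078/0.02106 ≈ 0.99.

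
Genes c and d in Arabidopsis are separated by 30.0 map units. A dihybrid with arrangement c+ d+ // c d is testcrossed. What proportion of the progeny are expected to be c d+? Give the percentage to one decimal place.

15.0%

A map distance of 30.0 map units corresponds to a recombination frequency of 0.300.
The F1 is c+ d+ / c d, so c d+ is a recombinant gamete class with expected frequency r/2 = 0.300/2 = 0.1500.
That is 0.1500 = 15.0% of the progeny.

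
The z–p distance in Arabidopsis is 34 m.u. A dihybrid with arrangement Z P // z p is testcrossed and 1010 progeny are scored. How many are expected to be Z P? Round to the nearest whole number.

A map distance of 34 m.u. corresponds to a recombination frequency of 0.340.
The F1 is Z P / z p, so Z P is a parental gamete class with expected frequency (1 − r)/2 = 0.660/2 = 0.3300.
Expected number = 0.3300 × 1010 = 333.30 ≈ 333.

333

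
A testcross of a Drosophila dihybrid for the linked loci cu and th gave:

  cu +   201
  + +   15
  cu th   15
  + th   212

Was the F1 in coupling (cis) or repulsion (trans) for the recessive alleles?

trans

The two most frequent classes are + th (212) and cu + (201); these are the parental (non-recombinant) types.
So the F1 carried + th on one chromosome and cu + on the other — the recessive alleles are on opposite chromosomes (trans / repulsion).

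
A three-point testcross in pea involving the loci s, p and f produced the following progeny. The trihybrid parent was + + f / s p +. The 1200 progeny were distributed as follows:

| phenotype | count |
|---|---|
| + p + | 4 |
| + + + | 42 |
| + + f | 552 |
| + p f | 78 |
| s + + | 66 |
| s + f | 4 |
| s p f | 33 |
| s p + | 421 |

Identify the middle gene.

The two rarest classes, s + f and + p +, are the double crossovers. Comparing them with the parentals, only the s allele has switched, so s is the middle locus and the order is p – s – f.

s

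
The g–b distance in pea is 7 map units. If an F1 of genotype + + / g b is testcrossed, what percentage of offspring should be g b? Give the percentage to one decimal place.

46.5%

A map distance of 7 map units corresponds to a recombination frequency of 0.070.
The F1 is + + / g b, so g b is a parental gamete class with expected frequency (1 − r)/2 = 0.930/2 = 0.4650.
That is 0.4650 = 46.5% of the progeny.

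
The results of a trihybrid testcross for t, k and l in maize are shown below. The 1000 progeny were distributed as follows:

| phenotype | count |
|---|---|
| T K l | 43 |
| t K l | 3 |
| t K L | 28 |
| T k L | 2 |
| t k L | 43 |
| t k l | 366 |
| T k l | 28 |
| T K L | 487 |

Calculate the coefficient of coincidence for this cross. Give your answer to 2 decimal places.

0.90

The two most frequent reciprocal classes, T K L and t k l, are the parental types, so the F1 was T K L / t k l.
The two rarest classes, T k L and t K l, are the double crossovers. Comparing them with the parentals, only the k allele has switched, so k is the middle locus and the order is l – k – t.
l–k: (86 + 5)/1000 = 0.0910; k–t: (56 + 5)/1000 = 0.0610.
Expected DCO frequency = 0.0910 × 0.0610 ≈ 0.00555; observed = 5/1000 ≈ 0.00500.
Coefficient of coincidence = 0.00500/0.00555 ≈ 0.90.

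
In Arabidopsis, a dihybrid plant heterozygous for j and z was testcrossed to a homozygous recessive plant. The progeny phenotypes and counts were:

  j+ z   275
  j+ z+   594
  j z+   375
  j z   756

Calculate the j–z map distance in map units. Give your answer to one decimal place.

The two most frequent classes, j+ z+ (594) and j z (756), are the parental types, so the F1 was j+ z+ / j z.
The recombinant classes are j+ z and j z+: 275 + 375 = 650.
Recombination frequency = 650/2000 = 0.3250 ≈ 32.5%, i.e. 32.5 map units.

32.5 map units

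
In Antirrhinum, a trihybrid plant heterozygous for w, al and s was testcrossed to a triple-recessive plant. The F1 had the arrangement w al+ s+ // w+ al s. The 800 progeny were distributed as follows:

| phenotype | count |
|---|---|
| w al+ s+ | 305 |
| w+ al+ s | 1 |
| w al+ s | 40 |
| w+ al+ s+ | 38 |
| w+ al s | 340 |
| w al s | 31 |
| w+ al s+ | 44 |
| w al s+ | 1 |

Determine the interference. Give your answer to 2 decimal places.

The two rarest classes, w al s+ and w+ al+ s, are the double crossovers. Comparing them with the parentals, only the al allele has switched, so al is the middle locus and the order is w – al – s.
w–al: (69 + 2)/800 = 0.0887; al–s: (84 + 2)/800 = 0.1075.
Expected DCO frequency = 0.0887 × 0.1075 ≈ 0.00954; observed = 2/800 ≈ 0.00250.
Coefficient of coincidence = 0.00250/0.00954 ≈ 0.26; interference = 1 − 0.26 = 0.74.

0.74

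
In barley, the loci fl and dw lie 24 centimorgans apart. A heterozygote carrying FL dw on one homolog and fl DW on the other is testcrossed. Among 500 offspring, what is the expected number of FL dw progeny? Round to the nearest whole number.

190

A map distance of 24 centimorgans corresponds to a recombination frequency of 0.240.
The F1 is FL dw / fl DW, so FL dw is a parental gamete class with expected frequency (1 − r)/2 = 0.760/2 = 0.3800.
Expected number = 0.3800 × 500 = 190.00 ≈ 190.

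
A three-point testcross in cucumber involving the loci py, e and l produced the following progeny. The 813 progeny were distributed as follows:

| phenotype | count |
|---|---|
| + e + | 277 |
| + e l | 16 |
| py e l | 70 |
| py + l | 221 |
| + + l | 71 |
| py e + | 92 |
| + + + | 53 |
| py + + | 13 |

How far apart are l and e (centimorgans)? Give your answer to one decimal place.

The two most frequent reciprocal classes, py + l and + e +, are the parental types, so the F1 was py + l / + e +.
The two rarest classes, py + + and + e l, are the double crossovers. Comparing them with the parentals, only the l allele has switched, so l is the middle locus and the order is py – l – e.
Crossovers in the l–e interval produce the single-crossover classes py e l and + + + (70 + 53 = 123) plus the double crossovers (29).
RF(l–e) = (123 + 29) / 813 = 152/813 = 0.1870 → 18.7 centimorgans.

18.7 centimorgans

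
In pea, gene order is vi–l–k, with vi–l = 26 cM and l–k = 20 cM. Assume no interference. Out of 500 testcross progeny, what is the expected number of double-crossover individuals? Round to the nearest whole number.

26

Map distances give recombination frequencies of 0.260 and 0.200 for the two intervals.
With no interference, expected double-crossover frequency = 0.260 × 0.200 = 0.05200.
Expected number = 0.05200 × 500 = 26.00 ≈ 26.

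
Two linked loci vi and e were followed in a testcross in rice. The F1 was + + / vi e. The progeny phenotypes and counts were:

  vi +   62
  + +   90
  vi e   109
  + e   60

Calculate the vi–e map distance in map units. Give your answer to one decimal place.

38.0 map units

The recombinant classes are + e and vi +: 60 + 62 = 122.
Recombination frequency = 122/321 = 0.3801 ≈ 38.0%, i.e. 38.0 map units.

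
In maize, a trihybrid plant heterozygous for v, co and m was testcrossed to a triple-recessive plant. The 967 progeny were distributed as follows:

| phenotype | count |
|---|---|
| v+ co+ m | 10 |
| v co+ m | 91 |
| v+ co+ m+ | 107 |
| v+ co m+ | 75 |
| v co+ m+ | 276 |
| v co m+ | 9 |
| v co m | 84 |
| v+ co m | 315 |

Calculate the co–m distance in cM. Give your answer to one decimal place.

The two most frequent reciprocal classes, v+ co m and v co+ m+, are the parental types, so the F1 was v+ co m / v co+ m+.
The two rarest classes, v+ co+ m and v co m+, are the double crossovers. Comparing them with the parentals, only the co allele has switched, so co is the middle locus and the order is v – co – m.
Crossovers in the co–m interval produce the single-crossover classes v+ co m+ and v co+ m (75 + 91 = 166) plus the double crossovers (19).
RF(co–m) = (166 + 19) / 967 = 185/967 = 0.1913 → 19.1 cM.

19.1 cM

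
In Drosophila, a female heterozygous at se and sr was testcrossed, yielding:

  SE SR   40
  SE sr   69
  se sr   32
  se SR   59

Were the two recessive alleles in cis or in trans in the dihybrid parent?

trans

The two most frequent classes are SE sr (69) and se SR (59); these are the parental (non-recombinant) types.
So the F1 carried SE sr on one chromosome and se SR on the other — the recessive alleles are on opposite chromosomes (trans / repulsion).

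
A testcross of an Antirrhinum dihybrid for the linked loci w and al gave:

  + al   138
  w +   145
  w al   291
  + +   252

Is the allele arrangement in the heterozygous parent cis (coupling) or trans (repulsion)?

The two most frequent classes are + + (252) and w al (291); these are the parental (non-recombinant) types.
So the F1 carried + + on one chromosome and w al on the other — the recessive alleles are on the same chromosome (cis / coupling).

cis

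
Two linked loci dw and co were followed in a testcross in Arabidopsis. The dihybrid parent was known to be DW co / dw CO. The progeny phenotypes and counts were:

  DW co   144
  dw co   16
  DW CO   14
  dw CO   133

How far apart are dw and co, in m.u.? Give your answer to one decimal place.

The recombinant classes are DW CO and dw co: 14 + 16 = 30.
Recombination frequency = 30/307 = 0.0977 ≈ 9.8%, i.e. 9.8 m.u.

9.8 m.u.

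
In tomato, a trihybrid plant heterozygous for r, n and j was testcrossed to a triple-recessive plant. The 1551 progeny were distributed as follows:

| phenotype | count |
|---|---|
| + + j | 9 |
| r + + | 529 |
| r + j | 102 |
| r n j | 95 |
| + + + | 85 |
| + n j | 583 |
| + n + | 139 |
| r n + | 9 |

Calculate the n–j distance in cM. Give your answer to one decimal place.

The two most frequent reciprocal classes, r + + and + n j, are the parental types, so the F1 was r + + / + n j.
The two rarest classes, r n + and + + j, are the double crossovers. Comparing them with the parentals, only the n allele has switched, so n is the middle locus and the order is j – n – r.
Crossovers in the j–n interval produce the single-crossover classes r + j and + n + (102 + 139 = 241) plus the double crossovers (18).
RF(j–n) = (241 + 18) / 1551 = 259/1551 = 0.1670 → 16.7 cM.

16.7 cM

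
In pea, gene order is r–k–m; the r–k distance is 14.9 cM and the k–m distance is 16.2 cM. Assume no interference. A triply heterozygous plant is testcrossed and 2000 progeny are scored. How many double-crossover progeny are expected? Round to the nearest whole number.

48

Map distances give recombination frequencies of 0.149 and 0.162 for the two intervals.
With no interference, expected double-crossover frequency = 0.149 × 0.162 = 0.02414.
Expected number = 0.02414 × 2000 = 48.28 ≈ 48.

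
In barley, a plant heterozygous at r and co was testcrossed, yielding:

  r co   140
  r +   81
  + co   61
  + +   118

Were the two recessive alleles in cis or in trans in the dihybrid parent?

cis

The two most frequent classes are + + (118) and r co (140); these are the parental (non-recombinant) types.
So the F1 carried + + on one chromosome and r co on the other — the recessive alleles are on the same chromosome (cis / coupling).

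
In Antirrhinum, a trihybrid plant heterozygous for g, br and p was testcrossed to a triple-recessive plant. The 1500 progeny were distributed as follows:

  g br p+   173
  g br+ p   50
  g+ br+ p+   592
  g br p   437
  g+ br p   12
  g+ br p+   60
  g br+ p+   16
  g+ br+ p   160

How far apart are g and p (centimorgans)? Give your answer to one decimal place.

24.1 centimorgans

The two most frequent reciprocal classes, g br p and g+ br+ p+, are the parental types, so the F1 was g br p / g+ br+ p+.
The two rarest classes, g+ br p and g br+ p+, are the double crossovers. Comparing them with the parentals, only the g allele has switched, so g is the middle locus and the order is p – g – br.
Crossovers in the p–g interval produce the single-crossover classes g br p+ and g+ br+ p (173 + 160 = 333) plus the double crossovers (28).
RF(p–g) = (333 + 28) / 1500 = 361/1500 = 0.2407 → 24.1 centimorgans.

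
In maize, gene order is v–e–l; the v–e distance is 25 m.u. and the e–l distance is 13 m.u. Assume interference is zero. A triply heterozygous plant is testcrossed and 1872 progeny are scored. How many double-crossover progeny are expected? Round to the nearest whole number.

61

Map distances give recombination frequencies of 0.250 and 0.130 for the two intervals.
With no interference, expected double-crossover frequency = 0.250 × 0.130 = 0.03250.
Expected number = 0.03250 × 1872 = 60.84 ≈ 61.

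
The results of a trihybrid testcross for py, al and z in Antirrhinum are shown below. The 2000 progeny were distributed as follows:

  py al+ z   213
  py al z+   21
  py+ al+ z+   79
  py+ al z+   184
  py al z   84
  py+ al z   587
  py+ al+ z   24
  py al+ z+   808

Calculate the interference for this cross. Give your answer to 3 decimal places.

0.021

The two most frequent reciprocal classes, py+ al z and py al+ z+, are the parental types, so the F1 was py+ al z / py al+ z+.
The two rarest classes, py+ al+ z and py al z+, are the double crossovers. Comparing them with the parentals, only the al allele has switched, so al is the middle locus and the order is py – al – z.
py–al: (163 + 45)/2000 = 0.1040; al–z: (397 + 45)/2000 = 0.2210.
Expected DCO frequency = 0.1040 × 0.2210 ≈ 0.02298; observed = 45/2000 ≈ 0.02250.
Coefficient of coincidence = 0.02250/0.02298 ≈ 0.979; interference = 1 − 0.979 = 0.021.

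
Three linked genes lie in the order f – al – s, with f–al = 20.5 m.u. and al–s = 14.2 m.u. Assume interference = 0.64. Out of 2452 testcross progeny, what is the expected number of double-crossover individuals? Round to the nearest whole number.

Map distances give recombination frequencies of 0.205 and 0.142 for the two intervals.
With interference 0.64 (so coincidence = 0.36), expected double-crossover frequency = 0.205 × 0.142 × 0.36 = 0.01048.
Expected number = 0.01048 × 2452 = 25.70 ≈ 26.

26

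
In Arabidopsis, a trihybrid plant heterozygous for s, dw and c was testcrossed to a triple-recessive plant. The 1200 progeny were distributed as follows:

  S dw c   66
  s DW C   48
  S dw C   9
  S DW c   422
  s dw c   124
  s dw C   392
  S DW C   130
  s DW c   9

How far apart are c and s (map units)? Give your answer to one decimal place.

The two most frequent reciprocal classes, S DW c and s dw C, are the parental types, so the F1 was S DW c / s dw C.
The two rarest classes, s DW c and S dw C, are the double crossovers. Comparing them with the parentals, only the s allele has switched, so s is the middle locus and the order is c – s – dw.
Crossovers in the c–s interval produce the single-crossover classes S DW C and s dw c (130 + 124 = 254) plus the double crossovers (18).
RF(c–s) = (254 + 18) / 1200 = 272/1200 = 0.2267 → 22.7 map units.

22.7 map units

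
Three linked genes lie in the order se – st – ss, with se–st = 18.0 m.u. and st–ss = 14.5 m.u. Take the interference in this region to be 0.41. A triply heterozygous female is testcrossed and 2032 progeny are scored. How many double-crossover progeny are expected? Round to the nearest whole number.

Map distances give recombination frequencies of 0.180 and 0.145 for the two intervals.
With interference 0.41 (so coincidence = 0.59), expected double-crossover frequency = 0.180 × 0.145 × 0.59 = 0.01540.
Expected number = 0.01540 × 2032 = 31.29 ≈ 31.

31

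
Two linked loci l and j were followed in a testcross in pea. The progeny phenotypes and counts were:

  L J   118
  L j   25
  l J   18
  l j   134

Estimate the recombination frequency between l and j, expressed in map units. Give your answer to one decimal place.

The two most frequent classes, L J (118) and l j (134), are the parental types, so the F1 was L J / l j.
The recombinant classes are L j and l J: 25 + 18 = 43.
Recombination frequency = 43/295 = 0.1458 ≈ 14.6%, i.e. 14.6 map units.

14.6 map units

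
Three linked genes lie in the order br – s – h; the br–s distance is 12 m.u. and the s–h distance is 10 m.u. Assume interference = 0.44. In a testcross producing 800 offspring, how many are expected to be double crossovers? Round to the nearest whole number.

Map distances give recombination frequencies of 0.120 and 0.100 for the two intervals.
With interference 0.44 (so coincidence = 0.56), expected double-crossover frequency = 0.120 × 0.100 × 0.56 = 0.00672.
Expected number = 0.00672 × 800 = 5.38 ≈ 5.

5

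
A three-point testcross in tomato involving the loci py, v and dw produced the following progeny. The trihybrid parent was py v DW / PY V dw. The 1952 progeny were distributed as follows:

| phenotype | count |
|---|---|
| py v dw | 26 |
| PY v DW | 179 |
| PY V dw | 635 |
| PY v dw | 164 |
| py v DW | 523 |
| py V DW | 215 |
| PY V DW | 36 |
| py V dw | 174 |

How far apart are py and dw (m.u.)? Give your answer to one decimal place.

The two rarest classes, py v dw and PY V DW, are the double crossovers. Comparing them with the parentals, only the dw allele has switched, so dw is the middle locus and the order is v – dw – py.
Crossovers in the dw–py interval produce the single-crossover classes PY v DW and py V dw (179 + 174 = 353) plus the double crossovers (62).
RF(dw–py) = (353 + 62) / 1952 = 415/1952 = 0.2126 → 21.3 m.u.

21.3 m.u.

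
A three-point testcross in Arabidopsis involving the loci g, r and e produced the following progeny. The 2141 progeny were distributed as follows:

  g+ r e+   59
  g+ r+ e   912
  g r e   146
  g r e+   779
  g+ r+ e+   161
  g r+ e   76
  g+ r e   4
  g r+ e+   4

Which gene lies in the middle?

The two most frequent reciprocal classes, g r e+ and g+ r+ e, are the parental types, so the F1 was g r e+ / g+ r+ e.
The two rarest classes, g r+ e+ and g+ r e, are the double crossovers. Comparing them with the parentals, only the r allele has switched, so r is the middle locus and the order is e – r – g.

r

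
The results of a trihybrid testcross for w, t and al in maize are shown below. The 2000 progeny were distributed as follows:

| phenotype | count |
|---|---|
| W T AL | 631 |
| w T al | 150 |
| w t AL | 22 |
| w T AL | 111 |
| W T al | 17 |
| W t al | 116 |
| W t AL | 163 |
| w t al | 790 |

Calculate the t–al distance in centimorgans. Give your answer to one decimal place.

The two most frequent reciprocal classes, W T AL and w t al, are the parental types, so the F1 was W T AL / w t al.
The two rarest classes, W T al and w t AL, are the double crossovers. Comparing them with the parentals, only the al allele has switched, so al is the middle locus and the order is w – al – t.
Crossovers in the al–t interval produce the single-crossover classes W t AL and w T al (163 + 150 = 313) plus the double crossovers (39).
RF(al–t) = (313 + 39) / 2000 = 352/2000 = 0.1760 → 17.6 centimorgans.

17.6 centimorgans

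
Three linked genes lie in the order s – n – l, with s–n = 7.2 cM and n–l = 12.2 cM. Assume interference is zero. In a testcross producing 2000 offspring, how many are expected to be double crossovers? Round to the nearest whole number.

Map distances give recombination frequencies of 0.072 and 0.122 for the two intervals.
With no interference, expected double-crossover frequency = 0.072 × 0.122 = 0.00878.
Expected number = 0.00878 × 2000 = 17.57 ≈ 18.

18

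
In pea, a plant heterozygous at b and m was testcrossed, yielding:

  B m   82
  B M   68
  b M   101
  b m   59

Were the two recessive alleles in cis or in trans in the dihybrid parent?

trans

The two most frequent classes are B m (82) and b M (101); these are the parental (non-recombinant) types.
So the F1 carried B m on one chromosome and b M on the other — the recessive alleles are on opposite chromosomes (trans / repulsion).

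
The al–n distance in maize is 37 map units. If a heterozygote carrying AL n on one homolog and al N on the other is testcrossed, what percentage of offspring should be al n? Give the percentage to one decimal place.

A map distance of 37 map units corresponds to a recombination frequency of 0.370.
The F1 is AL n / al N, so al n is a recombinant gamete class with expected frequency r/2 = 0.370/2 = 0.1850.
That is 0.1850 = 18.5% of the progeny.

18.5%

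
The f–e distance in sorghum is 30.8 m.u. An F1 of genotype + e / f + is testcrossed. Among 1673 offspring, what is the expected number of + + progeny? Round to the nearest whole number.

258

A map distance of 30.8 m.u. corresponds to a recombination frequency of 0.308.
The F1 is + e / f +, so + + is a recombinant gamete class with expected frequency r/2 = 0.308/2 = 0.1540.
Expected number = 0.1540 × 1673 = 257.64 ≈ 258.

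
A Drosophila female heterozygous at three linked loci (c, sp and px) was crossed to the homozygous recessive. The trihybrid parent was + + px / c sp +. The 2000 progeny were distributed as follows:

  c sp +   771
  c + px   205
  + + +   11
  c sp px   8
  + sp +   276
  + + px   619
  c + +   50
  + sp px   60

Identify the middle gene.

px

The two rarest classes, + + + and c sp px, are the double crossovers. Comparing them with the parentals, only the px allele has switched, so px is the middle locus and the order is c – px – sp.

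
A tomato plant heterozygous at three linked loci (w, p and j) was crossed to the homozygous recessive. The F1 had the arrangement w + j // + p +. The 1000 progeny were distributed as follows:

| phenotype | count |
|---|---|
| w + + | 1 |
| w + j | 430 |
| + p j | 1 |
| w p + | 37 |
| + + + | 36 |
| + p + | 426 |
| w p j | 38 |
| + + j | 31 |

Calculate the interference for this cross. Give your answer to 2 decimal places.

The two rarest classes, w + + and + p j, are the double crossovers. Comparing them with the parentals, only the j allele has switched, so j is the middle locus and the order is w – j – p.
w–j: (68 + 2)/1000 = 0.0700; j–p: (74 + 2)/1000 = 0.0760.
Expected DCO frequency = 0.0700 × 0.0760 ≈ 0.00532; observed = 2/1000 ≈ 0.00200.
Coefficient of coincidence = 0.00200/0.00532 ≈ 0.38; interference = 1 − 0.38 = 0.62.

0.62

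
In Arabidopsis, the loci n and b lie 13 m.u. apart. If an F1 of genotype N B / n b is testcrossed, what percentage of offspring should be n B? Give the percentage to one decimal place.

6.5%

A map distance of 13 m.u. corresponds to a recombination frequency of 0.130.
The F1 is N B / n b, so n B is a recombinant gamete class with expected frequency r/2 = 0.130/2 = 0.0650.
That is 0.0650 = 6.5% of the progeny.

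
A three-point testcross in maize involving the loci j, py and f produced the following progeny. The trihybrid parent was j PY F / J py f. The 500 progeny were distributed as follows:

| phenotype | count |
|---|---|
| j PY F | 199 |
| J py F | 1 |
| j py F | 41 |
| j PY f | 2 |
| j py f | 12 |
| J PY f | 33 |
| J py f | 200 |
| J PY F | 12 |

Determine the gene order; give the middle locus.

The two rarest classes, j PY f and J py F, are the double crossovers. Comparing them with the parentals, only the f allele has switched, so f is the middle locus and the order is j – f – py.

f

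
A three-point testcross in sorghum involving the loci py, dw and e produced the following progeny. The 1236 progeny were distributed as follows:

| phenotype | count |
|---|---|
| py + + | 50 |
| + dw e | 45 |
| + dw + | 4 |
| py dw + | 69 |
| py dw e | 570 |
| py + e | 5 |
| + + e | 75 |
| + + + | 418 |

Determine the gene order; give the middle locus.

The two most frequent reciprocal classes, + + + and py dw e, are the parental types, so the F1 was + + + / py dw e.
The two rarest classes, + dw + and py + e, are the double crossovers. Comparing them with the parentals, only the dw allele has switched, so dw is the middle locus and the order is py – dw – e.

dw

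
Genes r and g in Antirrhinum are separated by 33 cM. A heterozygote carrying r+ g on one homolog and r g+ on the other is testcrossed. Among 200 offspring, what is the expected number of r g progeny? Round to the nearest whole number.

A map distance of 33 cM corresponds to a recombination frequency of 0.330.
The F1 is r+ g / r g+, so r g is a recombinant gamete class with expected frequency r/2 = 0.330/2 = 0.1650.
Expected number = 0.1650 × 200 = 33.00 ≈ 33.

33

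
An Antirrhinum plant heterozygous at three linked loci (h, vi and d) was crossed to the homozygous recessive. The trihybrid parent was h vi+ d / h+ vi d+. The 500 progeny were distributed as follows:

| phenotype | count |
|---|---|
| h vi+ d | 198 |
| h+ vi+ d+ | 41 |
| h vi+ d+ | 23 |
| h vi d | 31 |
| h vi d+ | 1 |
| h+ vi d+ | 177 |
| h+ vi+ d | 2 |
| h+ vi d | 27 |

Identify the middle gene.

The two rarest classes, h+ vi+ d and h vi d+, are the double crossovers. Comparing them with the parentals, only the h allele has switched, so h is the middle locus and the order is vi – h – d.

h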